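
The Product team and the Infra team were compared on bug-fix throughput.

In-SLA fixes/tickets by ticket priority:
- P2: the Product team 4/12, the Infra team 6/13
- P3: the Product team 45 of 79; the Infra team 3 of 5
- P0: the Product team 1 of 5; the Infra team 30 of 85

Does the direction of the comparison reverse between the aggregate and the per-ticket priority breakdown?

Yes

P2: the Product team 4/12 = 33.3%, the Infra team 6/13 = 46.2% → the Infra team
P3: the Product team 45/79 = 57.0%, the Infra team 3/5 = 60.0% → the Infra team
P0: the Product team 1/5 = 20.0%, the Infra team 30/85 = 35.3% → the Infra team
Overall: the Product team 50/96 = 52.1%, the Infra team 39/103 = 37.9% → the Product team
The Infra team wins each ticket group but the Product team wins overall — the comparison reverses. The Infra team's tickets skew toward P0, which has a lower base rate.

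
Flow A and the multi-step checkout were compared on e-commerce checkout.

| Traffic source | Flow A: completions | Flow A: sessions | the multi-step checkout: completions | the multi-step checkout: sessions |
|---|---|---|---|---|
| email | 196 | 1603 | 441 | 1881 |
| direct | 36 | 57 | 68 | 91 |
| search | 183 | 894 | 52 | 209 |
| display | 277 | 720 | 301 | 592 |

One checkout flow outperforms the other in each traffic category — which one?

the multi-step checkout

Email: Flow A 196/1603 = 12.2%, the multi-step checkout 441/1881 = 23.4% → the multi-step checkout
Direct: Flow A 36/57 = 63.2%, the multi-step checkout 68/91 = 74.7% → the multi-step checkout
Search: Flow A 183/894 = 20.5%, the multi-step checkout 52/209 = 24.9% → the multi-step checkout
Display: Flow A 277/720 = 38.5%, the multi-step checkout 301/592 = 50.8% → the multi-step checkout
The multi-step checkout has the higher rate in all 4 groups.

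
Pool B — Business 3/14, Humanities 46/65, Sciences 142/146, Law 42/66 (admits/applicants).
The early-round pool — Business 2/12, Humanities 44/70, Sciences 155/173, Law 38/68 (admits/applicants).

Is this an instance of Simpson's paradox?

Business: Pool B 3/14 = 21.4%, the early-round pool 2/12 = 16.7% → Pool B
Humanities: Pool B 46/65 = 70.8%, the early-round pool 44/70 = 62.9% → Pool B
Sciences: Pool B 142/146 = 97.3%, the early-round pool 155/173 = 89.6% → Pool B
Law: Pool B 42/66 = 63.6%, the early-round pool 38/68 = 55.9% → Pool B
Overall: Pool B 233/291 = 80.1%, the early-round pool 239/323 = 74.0% → Pool B
Pool B wins overall and in every department group — no reversal.

No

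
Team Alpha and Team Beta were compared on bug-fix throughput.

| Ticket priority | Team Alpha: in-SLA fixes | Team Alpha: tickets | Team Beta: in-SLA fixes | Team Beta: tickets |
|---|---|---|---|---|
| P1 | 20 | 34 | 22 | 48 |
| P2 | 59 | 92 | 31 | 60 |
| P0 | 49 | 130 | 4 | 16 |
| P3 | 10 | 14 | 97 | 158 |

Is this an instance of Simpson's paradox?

Yes

P1: Team Alpha 20/34 = 58.8%, Team Beta 22/48 = 45.8% → Team Alpha
P2: Team Alpha 59/92 = 64.1%, Team Beta 31/60 = 51.7% → Team Alpha
P0: Team Alpha 49/130 = 37.7%, Team Beta 4/16 = 25.0% → Team Alpha
P3: Team Alpha 10/14 = 71.4%, Team Beta 97/158 = 61.4% → Team Alpha
Overall: Team Alpha 138/270 = 51.1%, Team Beta 154/282 = 54.6% → Team Beta
Team Alpha wins each ticket group but Team Beta wins overall — the comparison reverses. Team Alpha's tickets skew toward P0, which has a lower base rate.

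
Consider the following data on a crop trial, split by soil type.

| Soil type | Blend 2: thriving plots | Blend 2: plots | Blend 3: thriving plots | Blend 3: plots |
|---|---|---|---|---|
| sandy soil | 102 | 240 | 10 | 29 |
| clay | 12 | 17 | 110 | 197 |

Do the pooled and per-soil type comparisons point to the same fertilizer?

Sandy soil: Blend 2 102/240 = 42.5%, Blend 3 10/29 = 34.5% → Blend 2
Clay: Blend 2 12/17 = 70.6%, Blend 3 110/197 = 55.8% → Blend 2
Overall: Blend 2 114/257 = 44.4%, Blend 3 120/226 = 53.1% → Blend 3
Blend 2 wins each soil group but Blend 3 wins overall — the comparison reverses. Blend 2's plots skew toward sandy soil, which has a lower base rate.

No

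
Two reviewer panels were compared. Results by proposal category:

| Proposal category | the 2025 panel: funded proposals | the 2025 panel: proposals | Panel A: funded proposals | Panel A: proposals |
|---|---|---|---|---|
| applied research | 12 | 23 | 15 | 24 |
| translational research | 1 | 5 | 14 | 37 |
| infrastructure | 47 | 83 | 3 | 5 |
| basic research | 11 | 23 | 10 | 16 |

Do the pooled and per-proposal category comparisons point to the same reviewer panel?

No

Applied research: the 2025 panel 12/23 = 52.2%, Panel A 15/24 = 62.5% → Panel A
Translational research: the 2025 panel 1/5 = 20.0%, Panel A 14/37 = 37.8% → Panel A
Infrastructure: the 2025 panel 47/83 = 56.6%, Panel A 3/5 = 60.0% → Panel A
Basic research: the 2025 panel 11/23 = 47.8%, Panel A 10/16 = 62.5% → Panel A
Overall: the 2025 panel 71/134 = 53.0%, Panel A 42/82 = 51.2% → the 2025 panel
Panel A wins each proposal group but the 2025 panel wins overall — the comparison reverses. Panel A's proposals skew toward translational research, which has a lower base rate.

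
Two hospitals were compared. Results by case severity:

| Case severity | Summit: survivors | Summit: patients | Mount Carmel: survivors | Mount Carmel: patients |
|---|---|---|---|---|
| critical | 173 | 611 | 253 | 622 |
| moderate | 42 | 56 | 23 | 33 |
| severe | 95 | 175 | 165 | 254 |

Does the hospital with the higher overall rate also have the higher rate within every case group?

No

Critical: Summit 173/611 = 28.3%, Mount Carmel 253/622 = 40.7% → Mount Carmel
Moderate: Summit 42/56 = 75.0%, Mount Carmel 23/33 = 69.7% → Summit
Severe: Summit 95/175 = 54.3%, Mount Carmel 165/254 = 65.0% → Mount Carmel
Overall: Summit 310/842 = 36.8%, Mount Carmel 441/909 = 48.5% → Mount Carmel
Neither sweeps: Summit wins 1 of 3 groups, Mount Carmel wins 2. Mount Carmel wins overall but not every group — no Simpson reversal.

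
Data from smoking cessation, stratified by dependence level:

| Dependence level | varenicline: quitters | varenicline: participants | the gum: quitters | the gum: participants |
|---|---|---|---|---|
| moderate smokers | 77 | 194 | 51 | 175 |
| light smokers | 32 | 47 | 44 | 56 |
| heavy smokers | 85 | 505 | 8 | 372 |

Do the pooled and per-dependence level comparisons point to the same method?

Moderate smokers: varenicline 77/194 = 39.7%, the gum 51/175 = 29.1% → varenicline
Light smokers: varenicline 32/47 = 68.1%, the gum 44/56 = 78.6% → the gum
Heavy smokers: varenicline 85/505 = 16.8%, the gum 8/372 = 2.2% → varenicline
Overall: varenicline 194/746 = 26.0%, the gum 103/603 = 17.1% → varenicline
Neither sweeps: varenicline wins 2 of 3 groups, the gum wins 1. Varenicline wins overall but not every group — no Simpson reversal.

No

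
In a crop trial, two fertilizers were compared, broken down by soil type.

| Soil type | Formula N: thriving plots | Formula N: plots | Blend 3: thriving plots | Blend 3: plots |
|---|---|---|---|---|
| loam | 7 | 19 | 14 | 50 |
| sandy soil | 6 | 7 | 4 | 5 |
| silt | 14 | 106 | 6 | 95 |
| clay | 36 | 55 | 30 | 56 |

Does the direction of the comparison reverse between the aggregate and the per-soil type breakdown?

Loam: Formula N 7/19 = 36.8%, Blend 3 14/50 = 28.0% → Formula N
Sandy soil: Formula N 6/7 = 85.7%, Blend 3 4/5 = 80.0% → Formula N
Silt: Formula N 14/106 = 13.2%, Blend 3 6/95 = 6.3% → Formula N
Clay: Formula N 36/55 = 65.5%, Blend 3 30/56 = 53.6% → Formula N
Overall: Formula N 63/187 = 33.7%, Blend 3 54/206 = 26.2% → Formula N
Formula N wins overall and in every soil group — no reversal.

No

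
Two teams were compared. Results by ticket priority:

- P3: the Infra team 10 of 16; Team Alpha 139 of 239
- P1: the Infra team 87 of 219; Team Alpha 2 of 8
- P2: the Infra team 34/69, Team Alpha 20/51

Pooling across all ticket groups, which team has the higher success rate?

P3: the Infra team 10/16 = 62.5%, Team Alpha 139/239 = 58.2% → the Infra team
P1: the Infra team 87/219 = 39.7%, Team Alpha 2/8 = 25.0% → the Infra team
P2: the Infra team 34/69 = 49.3%, Team Alpha 20/51 = 39.2% → the Infra team
Overall: the Infra team 131/304 = 43.1%, Team Alpha 161/298 = 54.0% → Team Alpha
(The Infra team wins every ticket group but Team Alpha wins overall — the Infra team's tickets skew toward the low-rate P1 group.)

Team Alpha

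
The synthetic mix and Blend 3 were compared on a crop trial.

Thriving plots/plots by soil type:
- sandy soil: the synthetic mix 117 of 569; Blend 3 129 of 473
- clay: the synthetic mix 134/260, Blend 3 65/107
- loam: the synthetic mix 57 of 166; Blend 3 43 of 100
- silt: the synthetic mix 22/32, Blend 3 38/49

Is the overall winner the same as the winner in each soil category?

Yes

Sandy soil: the synthetic mix 117/569 = 20.6%, Blend 3 129/473 = 27.3% → Blend 3
Clay: the synthetic mix 134/260 = 51.5%, Blend 3 65/107 = 60.7% → Blend 3
Loam: the synthetic mix 57/166 = 34.3%, Blend 3 43/100 = 43.0% → Blend 3
Silt: the synthetic mix 22/32 = 68.8%, Blend 3 38/49 = 77.6% → Blend 3
Overall: the synthetic mix 330/1027 = 32.1%, Blend 3 275/729 = 37.7% → Blend 3
Blend 3 wins overall and in every soil group — no reversal.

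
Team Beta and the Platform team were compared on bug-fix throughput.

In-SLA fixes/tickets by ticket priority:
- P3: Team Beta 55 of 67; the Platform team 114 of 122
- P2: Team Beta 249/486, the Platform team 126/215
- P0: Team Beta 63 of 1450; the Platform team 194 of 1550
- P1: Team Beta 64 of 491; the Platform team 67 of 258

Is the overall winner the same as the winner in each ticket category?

Yes

P3: Team Beta 55/67 = 82.1%, the Platform team 114/122 = 93.4% → the Platform team
P2: Team Beta 249/486 = 51.2%, the Platform team 126/215 = 58.6% → the Platform team
P0: Team Beta 63/1450 = 4.3%, the Platform team 194/1550 = 12.5% → the Platform team
P1: Team Beta 64/491 = 13.0%, the Platform team 67/258 = 26.0% → the Platform team
Overall: Team Beta 431/2494 = 17.3%, the Platform team 501/2145 = 23.4% → the Platform team
The Platform team wins overall and in every ticket group — no reversal.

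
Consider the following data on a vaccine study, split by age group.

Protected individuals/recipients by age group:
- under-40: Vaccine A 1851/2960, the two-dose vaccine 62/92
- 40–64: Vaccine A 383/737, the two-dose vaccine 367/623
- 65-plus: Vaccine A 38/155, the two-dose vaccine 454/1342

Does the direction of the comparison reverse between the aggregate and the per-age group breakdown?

Under-40: Vaccine A 1851/2960 = 62.5%, the two-dose vaccine 62/92 = 67.4% → the two-dose vaccine
40–64: Vaccine A 383/737 = 52.0%, the two-dose vaccine 367/623 = 58.9% → the two-dose vaccine
65-plus: Vaccine A 38/155 = 24.5%, the two-dose vaccine 454/1342 = 33.8% → the two-dose vaccine
Overall: Vaccine A 2272/3852 = 59.0%, the two-dose vaccine 883/2057 = 42.9% → Vaccine A
The two-dose vaccine wins each age group but Vaccine A wins overall — the comparison reverses. The two-dose vaccine's recipients skew toward 65-plus, which has a lower base rate.

Yes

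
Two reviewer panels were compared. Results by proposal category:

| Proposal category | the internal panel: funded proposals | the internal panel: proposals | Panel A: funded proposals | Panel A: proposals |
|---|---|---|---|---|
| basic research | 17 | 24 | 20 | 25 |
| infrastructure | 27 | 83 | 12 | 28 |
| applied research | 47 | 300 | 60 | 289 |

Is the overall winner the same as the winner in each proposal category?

Yes

Basic research: the internal panel 17/24 = 70.8%, Panel A 20/25 = 80.0% → Panel A
Infrastructure: the internal panel 27/83 = 32.5%, Panel A 12/28 = 42.9% → Panel A
Applied research: the internal panel 47/300 = 15.7%, Panel A 60/289 = 20.8% → Panel A
Overall: the internal panel 91/407 = 22.4%, Panel A 92/342 = 26.9% → Panel A
Panel A wins overall and in every proposal group — no reversal.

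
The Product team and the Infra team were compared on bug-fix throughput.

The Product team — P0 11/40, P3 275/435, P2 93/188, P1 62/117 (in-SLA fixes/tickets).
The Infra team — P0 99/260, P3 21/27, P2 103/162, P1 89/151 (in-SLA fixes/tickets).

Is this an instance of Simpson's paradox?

Yes

P0: the Product team 11/40 = 27.5%, the Infra team 99/260 = 38.1% → the Infra team
P3: the Product team 275/435 = 63.2%, the Infra team 21/27 = 77.8% → the Infra team
P2: the Product team 93/188 = 49.5%, the Infra team 103/162 = 63.6% → the Infra team
P1: the Product team 62/117 = 53.0%, the Infra team 89/151 = 58.9% → the Infra team
Overall: the Product team 441/780 = 56.5%, the Infra team 312/600 = 52.0% → the Product team
The Infra team wins each ticket group but the Product team wins overall — the comparison reverses. The Infra team's tickets skew toward P0, which has a lower base rate.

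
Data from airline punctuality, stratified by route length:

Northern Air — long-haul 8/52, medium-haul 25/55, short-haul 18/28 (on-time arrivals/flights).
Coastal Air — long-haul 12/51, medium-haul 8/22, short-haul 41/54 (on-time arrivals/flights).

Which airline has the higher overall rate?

Coastal Air

Long-haul: Northern Air 8/52 = 15.4%, Coastal Air 12/51 = 23.5% → Coastal Air
Medium-haul: Northern Air 25/55 = 45.5%, Coastal Air 8/22 = 36.4% → Northern Air
Short-haul: Northern Air 18/28 = 64.3%, Coastal Air 41/54 = 75.9% → Coastal Air
Overall: Northern Air 51/135 = 37.8%, Coastal Air 61/127 = 48.0% → Coastal Air
(Neither sweeps every route group, but Coastal Air has the higher pooled rate.)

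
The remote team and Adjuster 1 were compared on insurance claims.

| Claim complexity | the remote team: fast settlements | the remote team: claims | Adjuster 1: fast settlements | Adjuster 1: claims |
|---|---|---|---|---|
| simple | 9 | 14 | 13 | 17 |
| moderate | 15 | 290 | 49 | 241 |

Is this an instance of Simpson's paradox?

No

Simple: the remote team 9/14 = 64.3%, Adjuster 1 13/17 = 76.5% → Adjuster 1
Moderate: the remote team 15/290 = 5.2%, Adjuster 1 49/241 = 20.3% → Adjuster 1
Overall: the remote team 24/304 = 7.9%, Adjuster 1 62/258 = 24.0% → Adjuster 1
Adjuster 1 wins overall and in every claim group — no reversal.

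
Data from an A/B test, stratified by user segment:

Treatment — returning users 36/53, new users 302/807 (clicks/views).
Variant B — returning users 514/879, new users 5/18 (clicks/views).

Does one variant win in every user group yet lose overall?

Yes

Returning users: Treatment 36/53 = 67.9%, Variant B 514/879 = 58.5% → Treatment
New users: Treatment 302/807 = 37.4%, Variant B 5/18 = 27.8% → Treatment
Overall: Treatment 338/860 = 39.3%, Variant B 519/897 = 57.9% → Variant B
Treatment wins each user group but Variant B wins overall — the comparison reverses. Treatment's views skew toward new users, which has a lower base rate.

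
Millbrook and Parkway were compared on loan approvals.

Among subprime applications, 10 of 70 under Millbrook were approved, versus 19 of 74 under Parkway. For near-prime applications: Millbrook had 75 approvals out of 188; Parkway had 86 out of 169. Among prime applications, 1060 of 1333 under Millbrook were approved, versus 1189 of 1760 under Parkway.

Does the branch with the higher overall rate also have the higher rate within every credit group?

No

Subprime: Millbrook 10/70 = 14.3%, Parkway 19/74 = 25.7% → Parkway
Near-prime: Millbrook 75/188 = 39.9%, Parkway 86/169 = 50.9% → Parkway
Prime: Millbrook 1060/1333 = 79.5%, Parkway 1189/1760 = 67.6% → Millbrook
Overall: Millbrook 1145/1591 = 72.0%, Parkway 1294/2003 = 64.6% → Millbrook
Neither sweeps: Millbrook wins 1 of 3 groups, Parkway wins 2. Millbrook wins overall but not every group — no Simpson reversal.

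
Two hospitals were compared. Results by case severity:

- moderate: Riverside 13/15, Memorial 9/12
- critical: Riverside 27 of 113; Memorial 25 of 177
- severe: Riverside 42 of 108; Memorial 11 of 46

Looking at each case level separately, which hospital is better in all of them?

Riverside

Moderate: Riverside 13/15 = 86.7%, Memorial 9/12 = 75.0% → Riverside
Critical: Riverside 27/113 = 23.9%, Memorial 25/177 = 14.1% → Riverside
Severe: Riverside 42/108 = 38.9%, Memorial 11/46 = 23.9% → Riverside
Riverside has the higher rate in all 3 groups.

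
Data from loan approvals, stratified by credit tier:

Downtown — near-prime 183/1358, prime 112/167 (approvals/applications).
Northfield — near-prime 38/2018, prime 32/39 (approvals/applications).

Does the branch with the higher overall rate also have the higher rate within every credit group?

Near-prime: Downtown 183/1358 = 13.5%, Northfield 38/2018 = 1.9% → Downtown
Prime: Downtown 112/167 = 67.1%, Northfield 32/39 = 82.1% → Northfield
Overall: Downtown 295/1525 = 19.3%, Northfield 70/2057 = 3.4% → Downtown
Neither sweeps: Downtown wins 1 of 2 groups, Northfield wins 1. Downtown wins overall but not every group — no Simpson reversal.

No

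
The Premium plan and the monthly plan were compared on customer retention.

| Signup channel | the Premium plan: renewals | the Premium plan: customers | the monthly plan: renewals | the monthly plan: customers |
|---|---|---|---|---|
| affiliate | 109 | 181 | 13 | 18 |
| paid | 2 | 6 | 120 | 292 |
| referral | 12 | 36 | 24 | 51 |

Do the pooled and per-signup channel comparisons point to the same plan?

Affiliate: the Premium plan 109/181 = 60.2%, the monthly plan 13/18 = 72.2% → the monthly plan
Paid: the Premium plan 2/6 = 33.3%, the monthly plan 120/292 = 41.1% → the monthly plan
Referral: the Premium plan 12/36 = 33.3%, the monthly plan 24/51 = 47.1% → the monthly plan
Overall: the Premium plan 123/223 = 55.2%, the monthly plan 157/361 = 43.5% → the Premium plan
The monthly plan wins each signup group but the Premium plan wins overall — the comparison reverses. The monthly plan's customers skew toward paid, which has a lower base rate.

No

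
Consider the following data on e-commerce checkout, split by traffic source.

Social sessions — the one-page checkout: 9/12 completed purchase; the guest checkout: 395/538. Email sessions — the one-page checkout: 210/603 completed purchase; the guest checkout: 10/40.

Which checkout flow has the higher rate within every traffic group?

Social: the one-page checkout 9/12 = 75.0%, the guest checkout 395/538 = 73.4% → the one-page checkout
Email: the one-page checkout 210/603 = 34.8%, the guest checkout 10/40 = 25.0% → the one-page checkout
The one-page checkout has the higher rate in both groups.

the one-page checkout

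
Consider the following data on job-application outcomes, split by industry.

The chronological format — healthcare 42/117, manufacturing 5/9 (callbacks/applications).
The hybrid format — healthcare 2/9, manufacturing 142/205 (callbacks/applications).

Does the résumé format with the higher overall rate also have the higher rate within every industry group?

Healthcare: the chronological format 42/117 = 35.9%, the hybrid format 2/9 = 22.2% → the chronological format
Manufacturing: the chronological format 5/9 = 55.6%, the hybrid format 142/205 = 69.3% → the hybrid format
Overall: the chronological format 47/126 = 37.3%, the hybrid format 144/214 = 67.3% → the hybrid format
Neither sweeps: the chronological format wins 1 of 2 groups, the hybrid format wins 1. The hybrid format wins overall but not every group — no Simpson reversal.

No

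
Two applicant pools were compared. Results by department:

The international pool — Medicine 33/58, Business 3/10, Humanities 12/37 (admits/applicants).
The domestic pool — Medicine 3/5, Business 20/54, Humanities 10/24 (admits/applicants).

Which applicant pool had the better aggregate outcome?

Medicine: the international pool 33/58 = 56.9%, the domestic pool 3/5 = 60.0% → the domestic pool
Business: the international pool 3/10 = 30.0%, the domestic pool 20/54 = 37.0% → the domestic pool
Humanities: the international pool 12/37 = 32.4%, the domestic pool 10/24 = 41.7% → the domestic pool
Overall: the international pool 48/105 = 45.7%, the domestic pool 33/83 = 39.8% → the international pool
(The domestic pool wins every department group but the international pool wins overall — the domestic pool's applicants skew toward the low-rate Business group.)

the international pool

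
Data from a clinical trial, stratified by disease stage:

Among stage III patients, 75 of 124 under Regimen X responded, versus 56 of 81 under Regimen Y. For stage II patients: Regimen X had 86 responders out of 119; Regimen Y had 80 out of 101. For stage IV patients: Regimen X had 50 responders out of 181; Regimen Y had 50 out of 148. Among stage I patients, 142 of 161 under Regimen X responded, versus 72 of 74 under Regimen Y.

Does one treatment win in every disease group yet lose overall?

No

Stage III: Regimen X 75/124 = 60.5%, Regimen Y 56/81 = 69.1% → Regimen Y
Stage II: Regimen X 86/119 = 72.3%, Regimen Y 80/101 = 79.2% → Regimen Y
Stage IV: Regimen X 50/181 = 27.6%, Regimen Y 50/148 = 33.8% → Regimen Y
Stage I: Regimen X 142/161 = 88.2%, Regimen Y 72/74 = 97.3% → Regimen Y
Overall: Regimen X 353/585 = 60.3%, Regimen Y 258/404 = 63.9% → Regimen Y
Regimen Y wins overall and in every disease group — no reversal.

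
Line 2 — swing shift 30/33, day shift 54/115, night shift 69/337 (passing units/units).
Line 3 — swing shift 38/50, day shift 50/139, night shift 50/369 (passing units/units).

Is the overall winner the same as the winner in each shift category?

Swing shift: Line 2 30/33 = 90.9%, Line 3 38/50 = 76.0% → Line 2
Day shift: Line 2 54/115 = 47.0%, Line 3 50/139 = 36.0% → Line 2
Night shift: Line 2 69/337 = 20.5%, Line 3 50/369 = 13.6% → Line 2
Overall: Line 2 153/485 = 31.5%, Line 3 138/558 = 24.7% → Line 2
Line 2 wins overall and in every shift group — no reversal.

Yes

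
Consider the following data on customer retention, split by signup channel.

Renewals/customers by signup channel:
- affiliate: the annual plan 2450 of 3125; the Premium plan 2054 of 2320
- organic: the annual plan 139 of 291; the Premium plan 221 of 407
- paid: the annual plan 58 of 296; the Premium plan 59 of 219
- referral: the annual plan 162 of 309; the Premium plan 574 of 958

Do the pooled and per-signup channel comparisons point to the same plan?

Affiliate: the annual plan 2450/3125 = 78.4%, the Premium plan 2054/2320 = 88.5% → the Premium plan
Organic: the annual plan 139/291 = 47.8%, the Premium plan 221/407 = 54.3% → the Premium plan
Paid: the annual plan 58/296 = 19.6%, the Premium plan 59/219 = 26.9% → the Premium plan
Referral: the annual plan 162/309 = 52.4%, the Premium plan 574/958 = 59.9% → the Premium plan
Overall: the annual plan 2809/4021 = 69.9%, the Premium plan 2908/3904 = 74.5% → the Premium plan
The Premium plan wins overall and in every signup group — no reversal.

Yes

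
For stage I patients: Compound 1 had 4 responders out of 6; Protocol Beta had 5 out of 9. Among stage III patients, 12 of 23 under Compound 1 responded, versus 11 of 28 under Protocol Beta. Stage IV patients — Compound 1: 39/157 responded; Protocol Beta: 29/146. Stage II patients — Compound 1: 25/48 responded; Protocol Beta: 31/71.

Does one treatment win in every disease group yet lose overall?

No

Stage I: Compound 1 4/6 = 66.7%, Protocol Beta 5/9 = 55.6% → Compound 1
Stage III: Compound 1 12/23 = 52.2%, Protocol Beta 11/28 = 39.3% → Compound 1
Stage IV: Compound 1 39/157 = 24.8%, Protocol Beta 29/146 = 19.9% → Compound 1
Stage II: Compound 1 25/48 = 52.1%, Protocol Beta 31/71 = 43.7% → Compound 1
Overall: Compound 1 80/234 = 34.2%, Protocol Beta 76/254 = 29.9% → Compound 1
Compound 1 wins overall and in every disease group — no reversal.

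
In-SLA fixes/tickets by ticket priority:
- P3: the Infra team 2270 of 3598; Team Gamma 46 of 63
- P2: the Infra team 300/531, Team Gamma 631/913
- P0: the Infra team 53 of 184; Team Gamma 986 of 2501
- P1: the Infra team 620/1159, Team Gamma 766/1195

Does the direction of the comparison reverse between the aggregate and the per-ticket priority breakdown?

P3: the Infra team 2270/3598 = 63.1%, Team Gamma 46/63 = 73.0% → Team Gamma
P2: the Infra team 300/531 = 56.5%, Team Gamma 631/913 = 69.1% → Team Gamma
P0: the Infra team 53/184 = 28.8%, Team Gamma 986/2501 = 39.4% → Team Gamma
P1: the Infra team 620/1159 = 53.5%, Team Gamma 766/1195 = 64.1% → Team Gamma
Overall: the Infra team 3243/5472 = 59.3%, Team Gamma 2429/4672 = 52.0% → the Infra team
Team Gamma wins each ticket group but the Infra team wins overall — the comparison reverses. Team Gamma's tickets skew toward P0, which has a lower base rate.

Yes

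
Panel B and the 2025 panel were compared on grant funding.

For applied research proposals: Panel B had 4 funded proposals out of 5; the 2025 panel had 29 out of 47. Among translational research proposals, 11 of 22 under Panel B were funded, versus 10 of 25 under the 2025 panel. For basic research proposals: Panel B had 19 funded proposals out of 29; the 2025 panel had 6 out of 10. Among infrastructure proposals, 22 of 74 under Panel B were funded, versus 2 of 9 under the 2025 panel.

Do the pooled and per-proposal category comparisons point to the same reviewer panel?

No

Applied research: Panel B 4/5 = 80.0%, the 2025 panel 29/47 = 61.7% → Panel B
Translational research: Panel B 11/22 = 50.0%, the 2025 panel 10/25 = 40.0% → Panel B
Basic research: Panel B 19/29 = 65.5%, the 2025 panel 6/10 = 60.0% → Panel B
Infrastructure: Panel B 22/74 = 29.7%, the 2025 panel 2/9 = 22.2% → Panel B
Overall: Panel B 56/130 = 43.1%, the 2025 panel 47/91 = 51.6% → the 2025 panel
Panel B wins each proposal group but the 2025 panel wins overall — the comparison reverses. Panel B's proposals skew toward infrastructure, which has a lower base rate.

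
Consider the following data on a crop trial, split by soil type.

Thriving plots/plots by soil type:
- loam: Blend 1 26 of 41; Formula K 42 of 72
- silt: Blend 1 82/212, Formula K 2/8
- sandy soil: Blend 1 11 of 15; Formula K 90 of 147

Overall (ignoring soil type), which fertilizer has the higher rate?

Formula K

Loam: Blend 1 26/41 = 63.4%, Formula K 42/72 = 58.3% → Blend 1
Silt: Blend 1 82/212 = 38.7%, Formula K 2/8 = 25.0% → Blend 1
Sandy soil: Blend 1 11/15 = 73.3%, Formula K 90/147 = 61.2% → Blend 1
Overall: Blend 1 119/268 = 44.4%, Formula K 134/227 = 59.0% → Formula K
(Blend 1 wins every soil group but Formula K wins overall — Blend 1's plots skew toward the low-rate silt group.)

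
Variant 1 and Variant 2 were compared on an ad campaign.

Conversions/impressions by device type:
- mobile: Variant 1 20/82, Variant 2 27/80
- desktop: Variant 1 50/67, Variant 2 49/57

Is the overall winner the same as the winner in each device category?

Yes

Mobile: Variant 1 20/82 = 24.4%, Variant 2 27/80 = 33.8% → Variant 2
Desktop: Variant 1 50/67 = 74.6%, Variant 2 49/57 = 86.0% → Variant 2
Overall: Variant 1 70/149 = 47.0%, Variant 2 76/137 = 55.5% → Variant 2
Variant 2 wins overall and in every device group — no reversal.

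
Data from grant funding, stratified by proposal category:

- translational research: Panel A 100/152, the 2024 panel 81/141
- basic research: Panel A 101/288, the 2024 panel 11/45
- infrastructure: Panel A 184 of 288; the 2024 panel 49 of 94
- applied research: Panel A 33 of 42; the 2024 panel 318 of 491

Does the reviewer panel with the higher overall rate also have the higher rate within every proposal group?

Translational research: Panel A 100/152 = 65.8%, the 2024 panel 81/141 = 57.4% → Panel A
Basic research: Panel A 101/288 = 35.1%, the 2024 panel 11/45 = 24.4% → Panel A
Infrastructure: Panel A 184/288 = 63.9%, the 2024 panel 49/94 = 52.1% → Panel A
Applied research: Panel A 33/42 = 78.6%, the 2024 panel 318/491 = 64.8% → Panel A
Overall: Panel A 418/770 = 54.3%, the 2024 panel 459/771 = 59.5% → the 2024 panel
Panel A wins each proposal group but the 2024 panel wins overall — the comparison reverses. Panel A's proposals skew toward basic research, which has a lower base rate.

No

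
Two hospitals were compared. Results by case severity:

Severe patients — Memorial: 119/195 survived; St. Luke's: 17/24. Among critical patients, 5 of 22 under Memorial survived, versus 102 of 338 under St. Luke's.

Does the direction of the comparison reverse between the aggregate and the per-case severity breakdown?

Severe: Memorial 119/195 = 61.0%, St. Luke's 17/24 = 70.8% → St. Luke's
Critical: Memorial 5/22 = 22.7%, St. Luke's 102/338 = 30.2% → St. Luke's
Overall: Memorial 124/217 = 57.1%, St. Luke's 119/362 = 32.9% → Memorial
St. Luke's wins each case group but Memorial wins overall — the comparison reverses. St. Luke's's patients skew toward critical, which has a lower base rate.

Yes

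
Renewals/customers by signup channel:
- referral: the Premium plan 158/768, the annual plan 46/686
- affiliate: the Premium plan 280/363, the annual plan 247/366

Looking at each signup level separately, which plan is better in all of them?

Referral: the Premium plan 158/768 = 20.6%, the annual plan 46/686 = 6.7% → the Premium plan
Affiliate: the Premium plan 280/363 = 77.1%, the annual plan 247/366 = 67.5% → the Premium plan
The Premium plan has the higher rate in both groups.

the Premium plan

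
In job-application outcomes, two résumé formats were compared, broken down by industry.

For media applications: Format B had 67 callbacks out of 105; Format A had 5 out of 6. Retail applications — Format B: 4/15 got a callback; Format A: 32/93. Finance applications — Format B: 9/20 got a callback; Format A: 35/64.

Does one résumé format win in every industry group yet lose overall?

Yes

Media: Format B 67/105 = 63.8%, Format A 5/6 = 83.3% → Format A
Retail: Format B 4/15 = 26.7%, Format A 32/93 = 34.4% → Format A
Finance: Format B 9/20 = 45.0%, Format A 35/64 = 54.7% → Format A
Overall: Format B 80/140 = 57.1%, Format A 72/163 = 44.2% → Format B
Format A wins each industry group but Format B wins overall — the comparison reverses. Format A's applications skew toward retail, which has a lower base rate.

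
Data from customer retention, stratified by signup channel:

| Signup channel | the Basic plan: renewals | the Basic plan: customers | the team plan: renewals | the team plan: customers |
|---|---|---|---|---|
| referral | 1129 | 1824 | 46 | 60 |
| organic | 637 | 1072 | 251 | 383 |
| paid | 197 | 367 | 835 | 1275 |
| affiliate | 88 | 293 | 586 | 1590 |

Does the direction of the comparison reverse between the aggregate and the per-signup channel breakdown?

Yes

Referral: the Basic plan 1129/1824 = 61.9%, the team plan 46/60 = 76.7% → the team plan
Organic: the Basic plan 637/1072 = 59.4%, the team plan 251/383 = 65.5% → the team plan
Paid: the Basic plan 197/367 = 53.7%, the team plan 835/1275 = 65.5% → the team plan
Affiliate: the Basic plan 88/293 = 30.0%, the team plan 586/1590 = 36.9% → the team plan
Overall: the Basic plan 2051/3556 = 57.7%, the team plan 1718/3308 = 51.9% → the Basic plan
The team plan wins each signup group but the Basic plan wins overall — the comparison reverses. The team plan's customers skew toward affiliate, which has a lower base rate.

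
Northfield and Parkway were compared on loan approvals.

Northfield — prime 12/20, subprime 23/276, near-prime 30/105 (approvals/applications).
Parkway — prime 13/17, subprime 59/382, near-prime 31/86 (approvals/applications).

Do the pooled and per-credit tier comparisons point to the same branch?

Yes

Prime: Northfield 12/20 = 60.0%, Parkway 13/17 = 76.5% → Parkway
Subprime: Northfield 23/276 = 8.3%, Parkway 59/382 = 15.4% → Parkway
Near-prime: Northfield 30/105 = 28.6%, Parkway 31/86 = 36.0% → Parkway
Overall: Northfield 65/401 = 16.2%, Parkway 103/485 = 21.2% → Parkway
Parkway wins overall and in every credit group — no reversal.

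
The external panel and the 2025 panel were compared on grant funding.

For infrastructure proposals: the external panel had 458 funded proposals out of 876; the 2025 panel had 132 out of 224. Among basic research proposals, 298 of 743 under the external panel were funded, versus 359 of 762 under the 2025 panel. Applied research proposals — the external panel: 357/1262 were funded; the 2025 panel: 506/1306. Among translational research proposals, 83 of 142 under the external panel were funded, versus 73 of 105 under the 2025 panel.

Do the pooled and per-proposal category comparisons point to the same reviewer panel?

Infrastructure: the external panel 458/876 = 52.3%, the 2025 panel 132/224 = 58.9% → the 2025 panel
Basic research: the external panel 298/743 = 40.1%, the 2025 panel 359/762 = 47.1% → the 2025 panel
Applied research: the external panel 357/1262 = 28.3%, the 2025 panel 506/1306 = 38.7% → the 2025 panel
Translational research: the external panel 83/142 = 58.5%, the 2025 panel 73/105 = 69.5% → the 2025 panel
Overall: the external panel 1196/3023 = 39.6%, the 2025 panel 1070/2397 = 44.6% → the 2025 panel
The 2025 panel wins overall and in every proposal group — no reversal.

Yes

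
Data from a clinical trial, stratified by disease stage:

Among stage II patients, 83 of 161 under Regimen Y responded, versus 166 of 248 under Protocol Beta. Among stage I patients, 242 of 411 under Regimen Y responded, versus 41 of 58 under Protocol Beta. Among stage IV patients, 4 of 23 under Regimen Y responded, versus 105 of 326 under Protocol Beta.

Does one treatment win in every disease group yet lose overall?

Stage II: Regimen Y 83/161 = 51.6%, Protocol Beta 166/248 = 66.9% → Protocol Beta
Stage I: Regimen Y 242/411 = 58.9%, Protocol Beta 41/58 = 70.7% → Protocol Beta
Stage IV: Regimen Y 4/23 = 17.4%, Protocol Beta 105/326 = 32.2% → Protocol Beta
Overall: Regimen Y 329/595 = 55.3%, Protocol Beta 312/632 = 49.4% → Regimen Y
Protocol Beta wins each disease group but Regimen Y wins overall — the comparison reverses. Protocol Beta's patients skew toward stage IV, which has a lower base rate.

Yes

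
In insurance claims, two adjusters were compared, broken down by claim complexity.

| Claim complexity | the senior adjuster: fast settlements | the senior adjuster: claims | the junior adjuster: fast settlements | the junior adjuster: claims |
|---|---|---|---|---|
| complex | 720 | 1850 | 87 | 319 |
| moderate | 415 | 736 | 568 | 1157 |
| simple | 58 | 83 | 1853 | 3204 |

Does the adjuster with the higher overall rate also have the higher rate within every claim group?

No

Complex: the senior adjuster 720/1850 = 38.9%, the junior adjuster 87/319 = 27.3% → the senior adjuster
Moderate: the senior adjuster 415/736 = 56.4%, the junior adjuster 568/1157 = 49.1% → the senior adjuster
Simple: the senior adjuster 58/83 = 69.9%, the junior adjuster 1853/3204 = 57.8% → the senior adjuster
Overall: the senior adjuster 1193/2669 = 44.7%, the junior adjuster 2508/4680 = 53.6% → the junior adjuster
The senior adjuster wins each claim group but the junior adjuster wins overall — the comparison reverses. The senior adjuster's claims skew toward complex, which has a lower base rate.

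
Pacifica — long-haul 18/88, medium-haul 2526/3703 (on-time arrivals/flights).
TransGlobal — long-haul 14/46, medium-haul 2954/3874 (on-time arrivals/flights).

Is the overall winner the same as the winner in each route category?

Yes

Long-haul: Pacifica 18/88 = 20.5%, TransGlobal 14/46 = 30.4% → TransGlobal
Medium-haul: Pacifica 2526/3703 = 68.2%, TransGlobal 2954/3874 = 76.3% → TransGlobal
Overall: Pacifica 2544/3791 = 67.1%, TransGlobal 2968/3920 = 75.7% → TransGlobal
TransGlobal wins overall and in every route group — no reversal.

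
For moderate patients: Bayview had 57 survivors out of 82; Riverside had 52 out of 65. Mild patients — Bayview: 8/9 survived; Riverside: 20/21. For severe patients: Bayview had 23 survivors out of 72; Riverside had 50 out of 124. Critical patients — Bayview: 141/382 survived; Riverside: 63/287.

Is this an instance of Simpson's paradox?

No

Moderate: Bayview 57/82 = 69.5%, Riverside 52/65 = 80.0% → Riverside
Mild: Bayview 8/9 = 88.9%, Riverside 20/21 = 95.2% → Riverside
Severe: Bayview 23/72 = 31.9%, Riverside 50/124 = 40.3% → Riverside
Critical: Bayview 141/382 = 36.9%, Riverside 63/287 = 22.0% → Bayview
Overall: Bayview 229/545 = 42.0%, Riverside 185/497 = 37.2% → Bayview
Neither sweeps: Bayview wins 1 of 4 groups, Riverside wins 3. Bayview wins overall but not every group — no Simpson reversal.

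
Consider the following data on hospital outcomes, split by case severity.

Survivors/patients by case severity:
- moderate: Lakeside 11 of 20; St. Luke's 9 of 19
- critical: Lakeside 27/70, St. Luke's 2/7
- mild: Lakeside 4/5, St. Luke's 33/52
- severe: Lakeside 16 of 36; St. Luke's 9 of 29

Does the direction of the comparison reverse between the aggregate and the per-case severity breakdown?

Yes

Moderate: Lakeside 11/20 = 55.0%, St. Luke's 9/19 = 47.4% → Lakeside
Critical: Lakeside 27/70 = 38.6%, St. Luke's 2/7 = 28.6% → Lakeside
Mild: Lakeside 4/5 = 80.0%, St. Luke's 33/52 = 63.5% → Lakeside
Severe: Lakeside 16/36 = 44.4%, St. Luke's 9/29 = 31.0% → Lakeside
Overall: Lakeside 58/131 = 44.3%, St. Luke's 53/107 = 49.5% → St. Luke's
Lakeside wins each case group but St. Luke's wins overall — the comparison reverses. Lakeside's patients skew toward critical, which has a lower base rate.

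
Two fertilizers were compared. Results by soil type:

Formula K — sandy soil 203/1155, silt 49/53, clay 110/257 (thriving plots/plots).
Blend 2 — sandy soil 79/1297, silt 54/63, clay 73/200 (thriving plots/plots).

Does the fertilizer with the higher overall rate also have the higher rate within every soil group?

Sandy soil: Formula K 203/1155 = 17.6%, Blend 2 79/1297 = 6.1% → Formula K
Silt: Formula K 49/53 = 92.5%, Blend 2 54/63 = 85.7% → Formula K
Clay: Formula K 110/257 = 42.8%, Blend 2 73/200 = 36.5% → Formula K
Overall: Formula K 362/1465 = 24.7%, Blend 2 206/1560 = 13.2% → Formula K
Formula K wins overall and in every soil group — no reversal.

Yes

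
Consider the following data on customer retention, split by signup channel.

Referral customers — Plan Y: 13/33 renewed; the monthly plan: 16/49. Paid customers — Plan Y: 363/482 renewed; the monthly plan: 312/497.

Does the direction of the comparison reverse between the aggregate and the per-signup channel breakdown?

No

Referral: Plan Y 13/33 = 39.4%, the monthly plan 16/49 = 32.7% → Plan Y
Paid: Plan Y 363/482 = 75.3%, the monthly plan 312/497 = 62.8% → Plan Y
Overall: Plan Y 376/515 = 73.0%, the monthly plan 328/546 = 60.1% → Plan Y
Plan Y wins overall and in every signup group — no reversal.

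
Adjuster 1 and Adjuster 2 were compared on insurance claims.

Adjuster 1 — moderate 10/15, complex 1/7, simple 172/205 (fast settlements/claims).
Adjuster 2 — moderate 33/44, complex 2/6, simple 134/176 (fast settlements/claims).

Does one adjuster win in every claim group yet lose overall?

No

Moderate: Adjuster 1 10/15 = 66.7%, Adjuster 2 33/44 = 75.0% → Adjuster 2
Complex: Adjuster 1 1/7 = 14.3%, Adjuster 2 2/6 = 33.3% → Adjuster 2
Simple: Adjuster 1 172/205 = 83.9%, Adjuster 2 134/176 = 76.1% → Adjuster 1
Overall: Adjuster 1 183/227 = 80.6%, Adjuster 2 169/226 = 74.8% → Adjuster 1
Neither sweeps: Adjuster 1 wins 1 of 3 groups, Adjuster 2 wins 2. Adjuster 1 wins overall but not every group — no Simpson reversal.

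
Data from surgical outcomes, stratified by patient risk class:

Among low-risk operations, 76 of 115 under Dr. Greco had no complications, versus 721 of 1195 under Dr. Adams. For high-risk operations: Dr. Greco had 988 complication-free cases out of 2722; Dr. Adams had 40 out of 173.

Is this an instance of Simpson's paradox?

Yes

Low-risk: Dr. Greco 76/115 = 66.1%, Dr. Adams 721/1195 = 60.3% → Dr. Greco
High-risk: Dr. Greco 988/2722 = 36.3%, Dr. Adams 40/173 = 23.1% → Dr. Greco
Overall: Dr. Greco 1064/2837 = 37.5%, Dr. Adams 761/1368 = 55.6% → Dr. Adams
Dr. Greco wins each patient risk group but Dr. Adams wins overall — the comparison reverses. Dr. Greco's operations skew toward high-risk, which has a lower base rate.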